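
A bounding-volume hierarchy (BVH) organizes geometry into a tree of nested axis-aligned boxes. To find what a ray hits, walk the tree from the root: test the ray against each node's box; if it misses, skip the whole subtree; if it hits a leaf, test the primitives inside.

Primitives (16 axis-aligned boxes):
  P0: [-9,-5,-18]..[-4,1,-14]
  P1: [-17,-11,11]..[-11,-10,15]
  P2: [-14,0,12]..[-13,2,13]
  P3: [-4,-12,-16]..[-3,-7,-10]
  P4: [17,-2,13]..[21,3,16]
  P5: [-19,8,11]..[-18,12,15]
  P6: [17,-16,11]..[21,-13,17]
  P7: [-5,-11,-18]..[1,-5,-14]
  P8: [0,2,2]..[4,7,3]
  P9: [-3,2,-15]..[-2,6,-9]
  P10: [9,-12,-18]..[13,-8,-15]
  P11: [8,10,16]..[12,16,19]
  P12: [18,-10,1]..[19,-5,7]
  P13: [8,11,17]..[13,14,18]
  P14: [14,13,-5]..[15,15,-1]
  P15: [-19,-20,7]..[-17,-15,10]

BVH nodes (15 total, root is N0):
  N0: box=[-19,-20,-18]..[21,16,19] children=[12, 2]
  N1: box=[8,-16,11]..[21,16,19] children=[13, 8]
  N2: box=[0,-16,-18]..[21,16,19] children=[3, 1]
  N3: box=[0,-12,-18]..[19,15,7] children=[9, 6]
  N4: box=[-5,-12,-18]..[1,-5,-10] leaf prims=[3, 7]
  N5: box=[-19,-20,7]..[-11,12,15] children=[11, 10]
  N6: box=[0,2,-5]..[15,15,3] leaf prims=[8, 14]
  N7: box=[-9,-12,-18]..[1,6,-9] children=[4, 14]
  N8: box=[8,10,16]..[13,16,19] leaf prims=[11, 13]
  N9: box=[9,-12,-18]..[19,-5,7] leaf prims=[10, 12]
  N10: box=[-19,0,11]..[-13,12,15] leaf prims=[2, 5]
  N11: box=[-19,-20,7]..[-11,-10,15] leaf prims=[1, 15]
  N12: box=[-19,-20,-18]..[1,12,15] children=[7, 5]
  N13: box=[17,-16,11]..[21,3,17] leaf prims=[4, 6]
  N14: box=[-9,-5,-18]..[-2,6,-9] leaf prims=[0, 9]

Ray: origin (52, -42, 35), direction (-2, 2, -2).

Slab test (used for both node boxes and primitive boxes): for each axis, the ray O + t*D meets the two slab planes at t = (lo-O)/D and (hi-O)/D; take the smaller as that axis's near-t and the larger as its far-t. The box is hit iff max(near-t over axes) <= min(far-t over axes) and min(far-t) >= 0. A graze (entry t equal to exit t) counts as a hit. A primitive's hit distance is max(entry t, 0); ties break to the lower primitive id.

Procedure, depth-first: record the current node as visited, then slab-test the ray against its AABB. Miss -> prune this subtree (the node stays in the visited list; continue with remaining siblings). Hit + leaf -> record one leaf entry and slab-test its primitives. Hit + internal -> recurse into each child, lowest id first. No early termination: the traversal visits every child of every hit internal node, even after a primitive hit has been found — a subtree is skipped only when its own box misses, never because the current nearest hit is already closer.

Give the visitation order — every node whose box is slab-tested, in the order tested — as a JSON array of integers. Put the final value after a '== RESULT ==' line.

Walk:
N0 x:[31/2,71/2] y:[11,29] z:[8,53/2] -> hit [31/2,53/2], descend [2, 12]
  N2 x:[31/2,26] y:[13,29] z:[8,53/2] -> hit [31/2,26], descend [1, 3]
    N1 x:[31/2,22] y:[13,29] z:[8,12] -> miss, prune
    N3 x:[33/2,26] y:[15,57/2] z:[14,53/2] -> hit [33/2,26], descend [6, 9]
      N6 x:[37/2,26] y:[22,57/2] z:[16,20] -> miss, prune
      N9 x:[33/2,43/2] y:[15,37/2] z:[14,53/2] -> hit [33/2,37/2] leaf, test {P10(miss), P12@t=33/2}
  N12 x:[51/2,71/2] y:[11,27] z:[10,53/2] -> hit [51/2,53/2], descend [5, 7]
    N5 x:[63/2,71/2] y:[11,27] z:[10,14] -> miss, prune
    N7 x:[51/2,61/2] y:[15,24] z:[22,53/2] -> miss, prune

Summary -> nodes [0, 2, 1, 3, 6, 9, 12, 5, 7]; box-tests=9; leaf-entries=1; first=P12

== RESULT ==
[0, 2, 1, 3, 6, 9, 12, 5, 7]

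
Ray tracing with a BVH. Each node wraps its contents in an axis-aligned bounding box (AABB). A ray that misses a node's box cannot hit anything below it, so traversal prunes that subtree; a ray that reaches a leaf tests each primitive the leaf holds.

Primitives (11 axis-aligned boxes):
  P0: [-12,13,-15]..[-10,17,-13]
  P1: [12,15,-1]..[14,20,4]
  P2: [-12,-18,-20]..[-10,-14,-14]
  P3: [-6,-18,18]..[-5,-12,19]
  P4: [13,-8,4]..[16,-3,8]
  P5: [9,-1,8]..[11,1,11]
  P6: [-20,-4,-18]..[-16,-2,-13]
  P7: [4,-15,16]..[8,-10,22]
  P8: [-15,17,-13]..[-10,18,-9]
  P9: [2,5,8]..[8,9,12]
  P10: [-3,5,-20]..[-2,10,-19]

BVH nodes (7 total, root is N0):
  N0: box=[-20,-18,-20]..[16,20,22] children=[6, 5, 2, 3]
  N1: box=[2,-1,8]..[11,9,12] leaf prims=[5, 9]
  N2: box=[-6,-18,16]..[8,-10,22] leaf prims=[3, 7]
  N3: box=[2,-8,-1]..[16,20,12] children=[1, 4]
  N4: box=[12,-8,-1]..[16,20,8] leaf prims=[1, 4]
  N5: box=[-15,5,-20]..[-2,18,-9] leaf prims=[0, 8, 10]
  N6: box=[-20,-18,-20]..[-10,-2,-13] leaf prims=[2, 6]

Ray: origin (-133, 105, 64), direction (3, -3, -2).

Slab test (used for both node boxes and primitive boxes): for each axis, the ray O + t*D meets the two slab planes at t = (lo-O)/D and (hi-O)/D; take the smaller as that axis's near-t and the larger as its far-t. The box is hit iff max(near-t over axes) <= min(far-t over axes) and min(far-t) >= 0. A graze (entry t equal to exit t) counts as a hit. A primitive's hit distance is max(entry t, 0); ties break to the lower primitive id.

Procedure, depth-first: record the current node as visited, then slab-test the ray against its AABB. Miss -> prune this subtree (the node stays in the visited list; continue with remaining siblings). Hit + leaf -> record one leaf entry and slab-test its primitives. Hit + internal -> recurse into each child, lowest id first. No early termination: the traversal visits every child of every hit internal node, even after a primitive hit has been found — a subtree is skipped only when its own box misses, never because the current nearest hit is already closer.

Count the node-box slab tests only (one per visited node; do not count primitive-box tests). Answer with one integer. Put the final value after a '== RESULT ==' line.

Walk:
N0 x:[113/3,149/3] y:[85/3,41] z:[21,42] -> hit [113/3,41], descend [2, 3, 5, 6]
  N2 x:[127/3,47] y:[115/3,41] z:[21,24] -> miss, prune
  N3 x:[45,149/3] y:[85/3,113/3] z:[26,65/2] -> miss, prune
  N5 x:[118/3,131/3] y:[29,100/3] z:[73/2,42] -> miss, prune
  N6 x:[113/3,41] y:[107/3,41] z:[77/2,42] -> hit [77/2,41] leaf, test {P2@t=121/3, P6(miss)}

Summary -> nodes [0, 2, 3, 5, 6]; box-tests=5; leaf-entries=1; first=P2

== RESULT ==
5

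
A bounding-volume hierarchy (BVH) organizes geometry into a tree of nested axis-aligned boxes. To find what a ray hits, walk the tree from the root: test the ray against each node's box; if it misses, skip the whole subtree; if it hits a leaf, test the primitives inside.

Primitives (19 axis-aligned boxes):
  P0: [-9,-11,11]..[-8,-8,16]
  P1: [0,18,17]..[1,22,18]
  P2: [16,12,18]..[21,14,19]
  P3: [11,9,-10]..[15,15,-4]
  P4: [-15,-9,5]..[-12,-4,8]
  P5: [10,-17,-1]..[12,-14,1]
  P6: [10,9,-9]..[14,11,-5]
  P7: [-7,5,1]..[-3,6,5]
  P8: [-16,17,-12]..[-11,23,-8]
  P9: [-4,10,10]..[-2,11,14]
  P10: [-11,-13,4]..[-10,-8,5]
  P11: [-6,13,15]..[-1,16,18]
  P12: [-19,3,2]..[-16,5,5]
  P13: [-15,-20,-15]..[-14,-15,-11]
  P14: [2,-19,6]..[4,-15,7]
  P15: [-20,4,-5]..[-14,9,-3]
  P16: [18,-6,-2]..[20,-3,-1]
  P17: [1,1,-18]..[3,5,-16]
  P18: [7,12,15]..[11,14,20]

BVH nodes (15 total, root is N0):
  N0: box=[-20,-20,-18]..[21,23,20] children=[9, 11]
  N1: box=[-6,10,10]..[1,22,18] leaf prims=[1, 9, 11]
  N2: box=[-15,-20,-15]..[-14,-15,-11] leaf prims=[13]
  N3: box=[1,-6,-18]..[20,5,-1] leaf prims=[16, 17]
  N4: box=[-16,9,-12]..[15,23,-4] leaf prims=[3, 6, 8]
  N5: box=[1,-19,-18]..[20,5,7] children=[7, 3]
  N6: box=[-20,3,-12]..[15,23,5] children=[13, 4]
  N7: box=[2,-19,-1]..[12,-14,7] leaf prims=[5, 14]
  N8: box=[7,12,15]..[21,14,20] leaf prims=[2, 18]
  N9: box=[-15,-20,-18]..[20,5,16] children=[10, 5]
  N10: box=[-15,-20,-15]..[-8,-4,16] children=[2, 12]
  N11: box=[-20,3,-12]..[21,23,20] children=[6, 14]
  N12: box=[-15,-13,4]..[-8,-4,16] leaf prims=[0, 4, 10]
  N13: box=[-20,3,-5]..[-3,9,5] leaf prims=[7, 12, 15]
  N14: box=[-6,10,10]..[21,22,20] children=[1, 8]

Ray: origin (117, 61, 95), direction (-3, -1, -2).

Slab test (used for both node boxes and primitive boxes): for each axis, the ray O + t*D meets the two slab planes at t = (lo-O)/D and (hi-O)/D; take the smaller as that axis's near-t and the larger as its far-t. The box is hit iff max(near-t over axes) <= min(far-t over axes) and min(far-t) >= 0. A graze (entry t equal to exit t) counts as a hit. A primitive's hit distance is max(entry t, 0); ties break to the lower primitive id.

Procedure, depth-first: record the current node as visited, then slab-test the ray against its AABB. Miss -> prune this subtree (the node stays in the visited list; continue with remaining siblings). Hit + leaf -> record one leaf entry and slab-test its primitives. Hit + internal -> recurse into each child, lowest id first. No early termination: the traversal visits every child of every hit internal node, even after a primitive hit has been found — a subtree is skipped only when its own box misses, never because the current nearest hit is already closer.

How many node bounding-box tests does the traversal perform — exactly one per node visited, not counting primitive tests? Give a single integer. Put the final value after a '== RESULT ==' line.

Walk:
N0 x:[32,137/3] y:[38,81] z:[75/2,113/2] -> hit [38,137/3], descend [9, 11]
  N9 x:[97/3,44] y:[56,81] z:[79/2,113/2] -> miss, prune
  N11 x:[32,137/3] y:[38,58] z:[75/2,107/2] -> hit [38,137/3], descend [6, 14]
    N6 x:[34,137/3] y:[38,58] z:[45,107/2] -> hit [45,137/3], descend [4, 13]
      N4 x:[34,133/3] y:[38,52] z:[99/2,107/2] -> miss, prune
      N13 x:[40,137/3] y:[52,58] z:[45,50] -> miss, prune
    N14 x:[32,41] y:[39,51] z:[75/2,85/2] -> hit [39,41], descend [1, 8]
      N1 x:[116/3,41] y:[39,51] z:[77/2,85/2] -> hit [39,41] leaf, test {P1@t=39, P9(miss), P11(miss)}
      N8 x:[32,110/3] y:[47,49] z:[75/2,40] -> miss, prune

Summary -> nodes [0, 9, 11, 6, 4, 13, 14, 1, 8]; box-tests=9; leaf-entries=1; first=P1

== RESULT ==
9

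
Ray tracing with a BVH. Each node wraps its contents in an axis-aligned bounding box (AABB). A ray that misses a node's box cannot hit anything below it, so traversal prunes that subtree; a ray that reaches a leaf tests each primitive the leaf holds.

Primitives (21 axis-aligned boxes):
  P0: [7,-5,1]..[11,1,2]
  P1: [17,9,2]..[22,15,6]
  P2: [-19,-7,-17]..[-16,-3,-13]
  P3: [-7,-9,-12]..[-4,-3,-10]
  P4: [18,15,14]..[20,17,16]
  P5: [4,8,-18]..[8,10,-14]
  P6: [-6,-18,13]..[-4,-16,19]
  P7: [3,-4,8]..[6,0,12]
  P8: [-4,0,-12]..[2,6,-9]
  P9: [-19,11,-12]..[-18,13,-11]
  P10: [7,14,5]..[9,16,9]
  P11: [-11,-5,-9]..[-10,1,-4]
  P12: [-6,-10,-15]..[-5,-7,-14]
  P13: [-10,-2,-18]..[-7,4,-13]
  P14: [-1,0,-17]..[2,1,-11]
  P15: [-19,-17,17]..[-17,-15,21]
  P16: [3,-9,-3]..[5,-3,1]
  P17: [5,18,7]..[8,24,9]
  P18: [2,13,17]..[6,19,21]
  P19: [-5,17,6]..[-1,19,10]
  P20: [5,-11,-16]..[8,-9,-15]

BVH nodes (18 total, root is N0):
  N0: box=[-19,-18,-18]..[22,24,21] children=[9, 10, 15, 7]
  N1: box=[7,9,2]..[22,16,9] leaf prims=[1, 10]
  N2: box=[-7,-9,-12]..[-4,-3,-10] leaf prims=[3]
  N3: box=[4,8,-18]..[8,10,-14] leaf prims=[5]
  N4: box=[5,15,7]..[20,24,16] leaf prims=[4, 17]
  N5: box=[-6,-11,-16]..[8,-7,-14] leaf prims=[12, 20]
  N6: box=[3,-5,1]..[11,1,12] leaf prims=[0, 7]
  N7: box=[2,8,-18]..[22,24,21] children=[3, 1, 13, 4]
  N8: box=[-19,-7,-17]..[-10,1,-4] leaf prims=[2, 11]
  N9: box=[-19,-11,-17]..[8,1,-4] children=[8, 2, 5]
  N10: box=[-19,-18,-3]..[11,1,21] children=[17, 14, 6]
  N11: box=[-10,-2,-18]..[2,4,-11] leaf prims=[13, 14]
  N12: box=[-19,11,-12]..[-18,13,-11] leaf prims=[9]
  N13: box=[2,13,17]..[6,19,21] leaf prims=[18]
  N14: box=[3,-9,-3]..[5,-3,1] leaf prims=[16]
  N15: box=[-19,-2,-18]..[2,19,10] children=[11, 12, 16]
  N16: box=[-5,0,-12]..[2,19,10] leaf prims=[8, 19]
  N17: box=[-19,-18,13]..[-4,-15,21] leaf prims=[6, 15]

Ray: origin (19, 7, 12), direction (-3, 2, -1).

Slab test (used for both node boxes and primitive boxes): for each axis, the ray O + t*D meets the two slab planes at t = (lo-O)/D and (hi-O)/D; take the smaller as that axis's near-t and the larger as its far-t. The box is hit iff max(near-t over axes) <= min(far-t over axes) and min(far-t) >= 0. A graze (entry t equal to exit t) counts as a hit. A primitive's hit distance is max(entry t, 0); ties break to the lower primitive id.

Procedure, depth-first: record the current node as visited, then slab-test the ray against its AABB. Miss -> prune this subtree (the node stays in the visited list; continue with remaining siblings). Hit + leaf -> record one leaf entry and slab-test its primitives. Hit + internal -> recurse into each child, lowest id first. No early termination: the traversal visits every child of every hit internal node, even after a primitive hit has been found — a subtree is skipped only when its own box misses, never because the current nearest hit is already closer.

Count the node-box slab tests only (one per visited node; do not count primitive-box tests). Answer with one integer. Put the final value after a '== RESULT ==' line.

Traverse from the root:
N0 x:[-1,38/3] y:[-25/2,17/2] z:[-9,30] -> hit [-1,17/2], descend [7, 9, 10, 15]
  N7 x:[-1,17/3] y:[1/2,17/2] z:[-9,30] -> hit [1/2,17/3], descend [1, 3, 4, 13]
    N1 x:[-1,4] y:[1,9/2] z:[3,10] -> hit [3,4] leaf, test {P1(miss), P10@t=7/2}
    N3 x:[11/3,5] y:[1/2,3/2] z:[26,30] -> miss, prune
    N4 x:[-1/3,14/3] y:[4,17/2] z:[-4,5] -> hit [4,14/3] leaf, test {P4(miss), P17(miss)}
    N13 x:[13/3,17/3] y:[3,6] z:[-9,-5] -> miss, prune
  N9 x:[11/3,38/3] y:[-9,-3] z:[16,29] -> miss, prune
  N10 x:[8/3,38/3] y:[-25/2,-3] z:[-9,15] -> miss, prune
  N15 x:[17/3,38/3] y:[-9/2,6] z:[2,30] -> hit [17/3,6], descend [11, 12, 16]
    N11 x:[17/3,29/3] y:[-9/2,-3/2] z:[23,30] -> miss, prune
    N12 x:[37/3,38/3] y:[2,3] z:[23,24] -> miss, prune
    N16 x:[17/3,8] y:[-7/2,6] z:[2,24] -> hit [17/3,6] leaf, test {P8(miss), P19(miss)}

Visited [0, 7, 1, 3, 4, 13, 9, 10, 15, 11, 12, 16]. Tests: 12 box, 3 leaf. Nearest: P10.

== RESULT ==
12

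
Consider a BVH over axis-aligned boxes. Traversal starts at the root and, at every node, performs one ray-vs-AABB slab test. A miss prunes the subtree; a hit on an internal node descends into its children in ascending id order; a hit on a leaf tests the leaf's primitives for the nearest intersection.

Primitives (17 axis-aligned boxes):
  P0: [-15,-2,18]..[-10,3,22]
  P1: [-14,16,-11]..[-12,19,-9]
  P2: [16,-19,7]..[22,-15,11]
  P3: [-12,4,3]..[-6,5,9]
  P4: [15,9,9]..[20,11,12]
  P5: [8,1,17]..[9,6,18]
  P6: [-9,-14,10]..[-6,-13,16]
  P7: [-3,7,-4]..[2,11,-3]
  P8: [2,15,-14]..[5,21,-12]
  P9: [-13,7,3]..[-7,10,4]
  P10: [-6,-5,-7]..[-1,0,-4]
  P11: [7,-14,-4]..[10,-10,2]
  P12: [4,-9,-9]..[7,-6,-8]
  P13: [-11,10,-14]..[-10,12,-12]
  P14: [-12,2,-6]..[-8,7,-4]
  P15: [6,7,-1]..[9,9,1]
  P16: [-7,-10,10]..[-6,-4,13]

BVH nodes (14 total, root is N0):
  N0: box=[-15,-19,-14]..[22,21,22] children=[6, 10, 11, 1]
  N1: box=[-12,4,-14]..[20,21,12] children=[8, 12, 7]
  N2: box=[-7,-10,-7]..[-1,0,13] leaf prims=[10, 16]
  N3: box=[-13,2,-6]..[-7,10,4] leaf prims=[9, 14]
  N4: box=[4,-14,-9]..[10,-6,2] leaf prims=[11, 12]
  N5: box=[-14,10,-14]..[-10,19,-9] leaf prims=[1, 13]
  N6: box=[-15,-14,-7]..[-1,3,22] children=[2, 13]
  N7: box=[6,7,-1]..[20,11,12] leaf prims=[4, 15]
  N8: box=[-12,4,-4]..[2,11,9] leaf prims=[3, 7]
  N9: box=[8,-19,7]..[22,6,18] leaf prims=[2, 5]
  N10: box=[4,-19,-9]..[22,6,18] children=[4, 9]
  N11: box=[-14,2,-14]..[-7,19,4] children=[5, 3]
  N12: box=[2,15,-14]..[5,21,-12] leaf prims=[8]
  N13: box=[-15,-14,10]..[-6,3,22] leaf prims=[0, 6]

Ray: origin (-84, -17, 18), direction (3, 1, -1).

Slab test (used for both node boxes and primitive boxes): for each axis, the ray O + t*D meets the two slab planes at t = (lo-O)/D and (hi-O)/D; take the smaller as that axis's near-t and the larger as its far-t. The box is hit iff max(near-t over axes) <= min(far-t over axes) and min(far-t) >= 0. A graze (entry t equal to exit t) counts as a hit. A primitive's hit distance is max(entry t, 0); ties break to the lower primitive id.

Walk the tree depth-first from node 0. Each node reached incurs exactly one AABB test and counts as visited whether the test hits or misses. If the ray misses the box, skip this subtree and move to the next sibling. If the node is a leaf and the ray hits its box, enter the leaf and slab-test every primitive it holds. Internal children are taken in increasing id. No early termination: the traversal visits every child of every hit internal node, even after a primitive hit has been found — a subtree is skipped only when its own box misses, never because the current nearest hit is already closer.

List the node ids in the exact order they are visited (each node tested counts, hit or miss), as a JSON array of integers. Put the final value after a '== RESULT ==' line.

Walk:
N0 x:[23,106/3] y:[-2,38] z:[-4,32] -> hit [23,32], descend [1, 6, 10, 11]
  N1 x:[24,104/3] y:[21,38] z:[6,32] -> hit [24,32], descend [7, 8, 12]
    N7 x:[30,104/3] y:[24,28] z:[6,19] -> miss, prune
    N8 x:[24,86/3] y:[21,28] z:[9,22] -> miss, prune
    N12 x:[86/3,89/3] y:[32,38] z:[30,32] -> miss, prune
  N6 x:[23,83/3] y:[3,20] z:[-4,25] -> miss, prune
  N10 x:[88/3,106/3] y:[-2,23] z:[0,27] -> miss, prune
  N11 x:[70/3,77/3] y:[19,36] z:[14,32] -> hit [70/3,77/3], descend [3, 5]
    N3 x:[71/3,77/3] y:[19,27] z:[14,24] -> hit [71/3,24] leaf, test {P9(miss), P14@t=24}
    N5 x:[70/3,74/3] y:[27,36] z:[27,32] -> miss, prune

10 AABB tests over nodes [0, 1, 7, 8, 12, 6, 10, 11, 3, 5]; 1 leaf entered; closest P14.

== RESULT ==
[0, 1, 7, 8, 12, 6, 10, 11, 3, 5]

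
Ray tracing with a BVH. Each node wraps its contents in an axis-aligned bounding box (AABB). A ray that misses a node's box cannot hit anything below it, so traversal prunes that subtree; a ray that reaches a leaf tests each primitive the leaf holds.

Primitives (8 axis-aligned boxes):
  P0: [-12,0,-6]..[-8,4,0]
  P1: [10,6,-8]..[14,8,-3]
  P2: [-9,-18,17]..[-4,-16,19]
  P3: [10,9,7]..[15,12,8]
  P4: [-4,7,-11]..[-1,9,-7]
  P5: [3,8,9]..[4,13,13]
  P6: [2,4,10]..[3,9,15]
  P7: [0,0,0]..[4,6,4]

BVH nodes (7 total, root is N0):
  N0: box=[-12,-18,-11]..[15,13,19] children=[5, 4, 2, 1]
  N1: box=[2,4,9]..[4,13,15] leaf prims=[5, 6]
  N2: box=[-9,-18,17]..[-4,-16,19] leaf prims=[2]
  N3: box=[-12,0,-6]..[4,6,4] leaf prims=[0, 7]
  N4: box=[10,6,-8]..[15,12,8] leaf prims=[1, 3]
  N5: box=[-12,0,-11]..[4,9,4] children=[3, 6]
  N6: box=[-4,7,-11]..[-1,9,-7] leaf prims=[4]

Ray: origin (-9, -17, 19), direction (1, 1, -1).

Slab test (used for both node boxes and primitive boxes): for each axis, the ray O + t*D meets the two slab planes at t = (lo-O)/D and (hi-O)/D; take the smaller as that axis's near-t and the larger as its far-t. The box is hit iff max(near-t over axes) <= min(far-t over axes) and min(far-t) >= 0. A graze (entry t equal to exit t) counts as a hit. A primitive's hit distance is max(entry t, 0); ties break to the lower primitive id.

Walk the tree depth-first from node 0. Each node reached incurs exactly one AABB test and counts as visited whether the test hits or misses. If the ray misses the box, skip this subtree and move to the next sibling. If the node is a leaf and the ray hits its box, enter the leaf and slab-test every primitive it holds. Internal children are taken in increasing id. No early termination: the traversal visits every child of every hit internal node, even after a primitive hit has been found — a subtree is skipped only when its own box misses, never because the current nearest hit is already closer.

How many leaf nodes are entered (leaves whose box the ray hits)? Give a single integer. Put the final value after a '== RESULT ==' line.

Walk:
N0 x:[-3,24] y:[-1,30] z:[0,30] -> hit [0,24], descend [1, 2, 4, 5]
  N1 x:[11,13] y:[21,30] z:[4,10] -> miss, prune
  N2 x:[0,5] y:[-1,1] z:[0,2] -> hit [0,1] leaf, test {P2@t=0}
  N4 x:[19,24] y:[23,29] z:[11,27] -> hit [23,24] leaf, test {P1@t=23, P3(miss)}
  N5 x:[-3,13] y:[17,26] z:[15,30] -> miss, prune

order=[0, 1, 2, 4, 5]  |boxes|=5  |leaves|=2  hit=P2

== RESULT ==
2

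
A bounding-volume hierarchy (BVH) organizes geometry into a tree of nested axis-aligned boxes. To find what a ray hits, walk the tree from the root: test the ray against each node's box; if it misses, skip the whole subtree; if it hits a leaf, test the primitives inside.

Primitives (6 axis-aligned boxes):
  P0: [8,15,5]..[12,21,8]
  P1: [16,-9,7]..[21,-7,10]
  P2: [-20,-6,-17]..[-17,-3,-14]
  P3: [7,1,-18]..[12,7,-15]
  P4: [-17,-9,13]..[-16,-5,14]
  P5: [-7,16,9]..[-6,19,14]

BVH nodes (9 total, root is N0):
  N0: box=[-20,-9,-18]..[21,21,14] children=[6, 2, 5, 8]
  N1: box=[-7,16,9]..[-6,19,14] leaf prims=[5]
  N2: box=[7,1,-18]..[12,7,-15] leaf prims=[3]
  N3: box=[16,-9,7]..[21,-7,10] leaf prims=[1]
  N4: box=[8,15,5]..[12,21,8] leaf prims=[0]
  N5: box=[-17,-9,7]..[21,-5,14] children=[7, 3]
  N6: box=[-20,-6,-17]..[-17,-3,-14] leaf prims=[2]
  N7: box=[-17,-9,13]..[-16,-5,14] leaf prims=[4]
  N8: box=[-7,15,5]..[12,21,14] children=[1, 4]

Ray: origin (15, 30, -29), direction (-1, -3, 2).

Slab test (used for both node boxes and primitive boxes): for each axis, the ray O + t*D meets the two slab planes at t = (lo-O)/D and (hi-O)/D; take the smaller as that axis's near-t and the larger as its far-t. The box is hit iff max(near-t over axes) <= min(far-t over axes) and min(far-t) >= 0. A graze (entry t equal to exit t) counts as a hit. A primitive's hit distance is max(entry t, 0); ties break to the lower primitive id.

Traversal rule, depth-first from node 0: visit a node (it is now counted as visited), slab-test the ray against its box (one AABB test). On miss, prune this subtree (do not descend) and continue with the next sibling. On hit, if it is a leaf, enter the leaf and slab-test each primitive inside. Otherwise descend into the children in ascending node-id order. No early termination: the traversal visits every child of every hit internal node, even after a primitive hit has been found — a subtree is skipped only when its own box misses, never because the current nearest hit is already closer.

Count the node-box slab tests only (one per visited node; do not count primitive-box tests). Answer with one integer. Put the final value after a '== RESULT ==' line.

Trace the traversal:
N0 x:[-6,35] y:[3,13] z:[11/2,43/2] -> hit [11/2,13], descend [2, 5, 6, 8]
  N2 x:[3,8] y:[23/3,29/3] z:[11/2,7] -> miss, prune
  N5 x:[-6,32] y:[35/3,13] z:[18,43/2] -> miss, prune
  N6 x:[32,35] y:[11,12] z:[6,15/2] -> miss, prune
  N8 x:[3,22] y:[3,5] z:[17,43/2] -> miss, prune

order=[0, 2, 5, 6, 8]  |boxes|=5  |leaves|=0  hit=miss

== RESULT ==
5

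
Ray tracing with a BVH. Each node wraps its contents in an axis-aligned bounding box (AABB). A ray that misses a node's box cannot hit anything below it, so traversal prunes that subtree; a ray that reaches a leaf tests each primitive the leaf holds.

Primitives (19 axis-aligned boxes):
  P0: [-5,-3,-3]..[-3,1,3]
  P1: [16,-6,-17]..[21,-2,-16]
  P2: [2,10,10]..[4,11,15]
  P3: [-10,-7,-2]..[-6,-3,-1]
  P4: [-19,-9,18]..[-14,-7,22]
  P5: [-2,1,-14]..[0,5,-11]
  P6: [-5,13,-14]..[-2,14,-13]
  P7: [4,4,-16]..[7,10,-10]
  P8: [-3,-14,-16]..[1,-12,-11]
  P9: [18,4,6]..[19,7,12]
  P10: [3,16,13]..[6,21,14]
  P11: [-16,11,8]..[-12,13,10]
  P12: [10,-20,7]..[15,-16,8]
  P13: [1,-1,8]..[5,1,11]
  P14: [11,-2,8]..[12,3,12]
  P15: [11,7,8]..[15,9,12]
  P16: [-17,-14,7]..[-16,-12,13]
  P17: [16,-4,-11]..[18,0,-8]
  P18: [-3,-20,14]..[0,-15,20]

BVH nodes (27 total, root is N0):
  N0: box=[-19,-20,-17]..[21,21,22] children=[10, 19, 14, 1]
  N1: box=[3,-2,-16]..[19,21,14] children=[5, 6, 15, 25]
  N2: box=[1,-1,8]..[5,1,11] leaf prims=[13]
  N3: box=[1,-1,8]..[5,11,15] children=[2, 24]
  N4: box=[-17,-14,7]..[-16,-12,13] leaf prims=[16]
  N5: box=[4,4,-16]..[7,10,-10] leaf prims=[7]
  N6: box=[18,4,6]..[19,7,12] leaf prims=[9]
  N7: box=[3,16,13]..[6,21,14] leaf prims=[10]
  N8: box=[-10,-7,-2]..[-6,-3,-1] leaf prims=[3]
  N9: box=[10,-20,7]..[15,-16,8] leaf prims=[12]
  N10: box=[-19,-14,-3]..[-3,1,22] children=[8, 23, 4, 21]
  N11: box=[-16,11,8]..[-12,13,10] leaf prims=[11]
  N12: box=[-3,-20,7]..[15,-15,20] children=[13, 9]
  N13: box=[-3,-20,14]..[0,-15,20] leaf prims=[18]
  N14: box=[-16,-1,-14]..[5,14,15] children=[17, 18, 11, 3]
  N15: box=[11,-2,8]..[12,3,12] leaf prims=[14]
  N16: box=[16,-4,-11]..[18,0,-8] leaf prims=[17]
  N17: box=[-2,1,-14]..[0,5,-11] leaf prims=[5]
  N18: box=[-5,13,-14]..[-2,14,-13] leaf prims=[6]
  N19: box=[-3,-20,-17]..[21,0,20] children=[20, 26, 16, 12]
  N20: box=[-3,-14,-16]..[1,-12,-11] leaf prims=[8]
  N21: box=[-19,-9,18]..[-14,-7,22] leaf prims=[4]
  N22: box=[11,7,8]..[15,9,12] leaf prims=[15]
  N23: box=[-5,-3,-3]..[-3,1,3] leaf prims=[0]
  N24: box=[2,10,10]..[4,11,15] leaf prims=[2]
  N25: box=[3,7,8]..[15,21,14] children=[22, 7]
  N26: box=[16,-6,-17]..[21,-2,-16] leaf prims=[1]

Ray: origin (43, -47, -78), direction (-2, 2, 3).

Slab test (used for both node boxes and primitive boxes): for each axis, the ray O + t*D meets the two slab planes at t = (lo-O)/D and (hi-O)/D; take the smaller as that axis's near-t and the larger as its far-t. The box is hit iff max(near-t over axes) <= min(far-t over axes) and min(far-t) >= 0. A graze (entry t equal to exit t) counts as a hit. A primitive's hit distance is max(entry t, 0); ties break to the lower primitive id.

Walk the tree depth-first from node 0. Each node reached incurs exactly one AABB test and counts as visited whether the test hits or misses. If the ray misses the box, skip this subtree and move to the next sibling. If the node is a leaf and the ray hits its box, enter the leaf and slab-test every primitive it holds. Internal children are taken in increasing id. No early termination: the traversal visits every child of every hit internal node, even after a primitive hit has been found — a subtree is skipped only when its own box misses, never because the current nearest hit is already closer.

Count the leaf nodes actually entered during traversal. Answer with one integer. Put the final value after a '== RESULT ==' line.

Traverse from the root:
N0 x:[11,31] y:[27/2,34] z:[61/3,100/3] -> hit [61/3,31], descend [1, 10, 14, 19]
  N1 x:[12,20] y:[45/2,34] z:[62/3,92/3] -> miss, prune
  N10 x:[23,31] y:[33/2,24] z:[25,100/3] -> miss, prune
  N14 x:[19,59/2] y:[23,61/2] z:[64/3,31] -> hit [23,59/2], descend [3, 11, 17, 18]
    N3 x:[19,21] y:[23,29] z:[86/3,31] -> miss, prune
    N11 x:[55/2,59/2] y:[29,30] z:[86/3,88/3] -> hit [29,88/3] leaf, test {P11@t=29}
    N17 x:[43/2,45/2] y:[24,26] z:[64/3,67/3] -> miss, prune
    N18 x:[45/2,24] y:[30,61/2] z:[64/3,65/3] -> miss, prune
  N19 x:[11,23] y:[27/2,47/2] z:[61/3,98/3] -> hit [61/3,23], descend [12, 16, 20, 26]
    N12 x:[14,23] y:[27/2,16] z:[85/3,98/3] -> miss, prune
    N16 x:[25/2,27/2] y:[43/2,47/2] z:[67/3,70/3] -> miss, prune
    N20 x:[21,23] y:[33/2,35/2] z:[62/3,67/3] -> miss, prune
    N26 x:[11,27/2] y:[41/2,45/2] z:[61/3,62/3] -> miss, prune

Summary -> nodes [0, 1, 10, 14, 3, 11, 17, 18, 19, 12, 16, 20, 26]; box-tests=13; leaf-entries=1; first=P11

== RESULT ==
1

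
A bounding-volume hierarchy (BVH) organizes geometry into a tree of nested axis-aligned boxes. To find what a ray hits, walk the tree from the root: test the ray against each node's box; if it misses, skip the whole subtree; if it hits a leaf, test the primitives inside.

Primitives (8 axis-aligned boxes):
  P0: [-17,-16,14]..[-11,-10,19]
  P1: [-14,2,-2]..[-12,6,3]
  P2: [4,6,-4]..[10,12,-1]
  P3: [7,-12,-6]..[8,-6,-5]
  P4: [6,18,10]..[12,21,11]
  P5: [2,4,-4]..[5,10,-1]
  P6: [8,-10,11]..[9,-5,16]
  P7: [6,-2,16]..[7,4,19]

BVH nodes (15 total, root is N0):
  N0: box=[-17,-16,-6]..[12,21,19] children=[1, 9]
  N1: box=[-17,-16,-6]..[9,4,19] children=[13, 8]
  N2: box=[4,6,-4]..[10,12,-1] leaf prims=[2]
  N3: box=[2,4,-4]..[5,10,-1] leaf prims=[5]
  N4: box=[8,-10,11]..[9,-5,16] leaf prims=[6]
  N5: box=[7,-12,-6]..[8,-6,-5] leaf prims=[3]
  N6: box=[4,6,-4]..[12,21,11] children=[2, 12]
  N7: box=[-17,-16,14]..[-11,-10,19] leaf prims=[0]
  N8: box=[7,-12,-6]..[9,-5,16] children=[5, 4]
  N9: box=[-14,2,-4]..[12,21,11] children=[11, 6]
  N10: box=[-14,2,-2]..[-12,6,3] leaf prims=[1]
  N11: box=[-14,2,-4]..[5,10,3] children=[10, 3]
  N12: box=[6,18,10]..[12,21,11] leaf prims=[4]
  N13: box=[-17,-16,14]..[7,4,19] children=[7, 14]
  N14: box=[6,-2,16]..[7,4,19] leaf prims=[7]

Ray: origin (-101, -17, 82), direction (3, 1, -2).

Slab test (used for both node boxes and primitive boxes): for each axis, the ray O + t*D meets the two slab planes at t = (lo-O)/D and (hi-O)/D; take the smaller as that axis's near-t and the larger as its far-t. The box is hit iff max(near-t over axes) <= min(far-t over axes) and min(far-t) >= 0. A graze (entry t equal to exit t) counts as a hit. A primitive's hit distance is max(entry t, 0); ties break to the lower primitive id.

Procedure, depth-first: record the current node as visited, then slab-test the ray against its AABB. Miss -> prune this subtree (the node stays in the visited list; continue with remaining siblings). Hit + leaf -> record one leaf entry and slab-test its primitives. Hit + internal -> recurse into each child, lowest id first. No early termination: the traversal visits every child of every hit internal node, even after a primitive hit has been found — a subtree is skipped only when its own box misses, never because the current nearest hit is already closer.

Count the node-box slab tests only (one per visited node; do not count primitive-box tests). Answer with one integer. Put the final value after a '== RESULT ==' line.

Trace the traversal:
N0 x:[28,113/3] y:[1,38] z:[63/2,44] -> hit [63/2,113/3], descend [1, 9]
  N1 x:[28,110/3] y:[1,21] z:[63/2,44] -> miss, prune
  N9 x:[29,113/3] y:[19,38] z:[71/2,43] -> hit [71/2,113/3], descend [6, 11]
    N6 x:[35,113/3] y:[23,38] z:[71/2,43] -> hit [71/2,113/3], descend [2, 12]
      N2 x:[35,37] y:[23,29] z:[83/2,43] -> miss, prune
      N12 x:[107/3,113/3] y:[35,38] z:[71/2,36] -> hit [107/3,36] leaf, test {P4@t=107/3}
    N11 x:[29,106/3] y:[19,27] z:[79/2,43] -> miss, prune

7 AABB tests over nodes [0, 1, 9, 6, 2, 12, 11]; 1 leaf entered; closest P4.

== RESULT ==
7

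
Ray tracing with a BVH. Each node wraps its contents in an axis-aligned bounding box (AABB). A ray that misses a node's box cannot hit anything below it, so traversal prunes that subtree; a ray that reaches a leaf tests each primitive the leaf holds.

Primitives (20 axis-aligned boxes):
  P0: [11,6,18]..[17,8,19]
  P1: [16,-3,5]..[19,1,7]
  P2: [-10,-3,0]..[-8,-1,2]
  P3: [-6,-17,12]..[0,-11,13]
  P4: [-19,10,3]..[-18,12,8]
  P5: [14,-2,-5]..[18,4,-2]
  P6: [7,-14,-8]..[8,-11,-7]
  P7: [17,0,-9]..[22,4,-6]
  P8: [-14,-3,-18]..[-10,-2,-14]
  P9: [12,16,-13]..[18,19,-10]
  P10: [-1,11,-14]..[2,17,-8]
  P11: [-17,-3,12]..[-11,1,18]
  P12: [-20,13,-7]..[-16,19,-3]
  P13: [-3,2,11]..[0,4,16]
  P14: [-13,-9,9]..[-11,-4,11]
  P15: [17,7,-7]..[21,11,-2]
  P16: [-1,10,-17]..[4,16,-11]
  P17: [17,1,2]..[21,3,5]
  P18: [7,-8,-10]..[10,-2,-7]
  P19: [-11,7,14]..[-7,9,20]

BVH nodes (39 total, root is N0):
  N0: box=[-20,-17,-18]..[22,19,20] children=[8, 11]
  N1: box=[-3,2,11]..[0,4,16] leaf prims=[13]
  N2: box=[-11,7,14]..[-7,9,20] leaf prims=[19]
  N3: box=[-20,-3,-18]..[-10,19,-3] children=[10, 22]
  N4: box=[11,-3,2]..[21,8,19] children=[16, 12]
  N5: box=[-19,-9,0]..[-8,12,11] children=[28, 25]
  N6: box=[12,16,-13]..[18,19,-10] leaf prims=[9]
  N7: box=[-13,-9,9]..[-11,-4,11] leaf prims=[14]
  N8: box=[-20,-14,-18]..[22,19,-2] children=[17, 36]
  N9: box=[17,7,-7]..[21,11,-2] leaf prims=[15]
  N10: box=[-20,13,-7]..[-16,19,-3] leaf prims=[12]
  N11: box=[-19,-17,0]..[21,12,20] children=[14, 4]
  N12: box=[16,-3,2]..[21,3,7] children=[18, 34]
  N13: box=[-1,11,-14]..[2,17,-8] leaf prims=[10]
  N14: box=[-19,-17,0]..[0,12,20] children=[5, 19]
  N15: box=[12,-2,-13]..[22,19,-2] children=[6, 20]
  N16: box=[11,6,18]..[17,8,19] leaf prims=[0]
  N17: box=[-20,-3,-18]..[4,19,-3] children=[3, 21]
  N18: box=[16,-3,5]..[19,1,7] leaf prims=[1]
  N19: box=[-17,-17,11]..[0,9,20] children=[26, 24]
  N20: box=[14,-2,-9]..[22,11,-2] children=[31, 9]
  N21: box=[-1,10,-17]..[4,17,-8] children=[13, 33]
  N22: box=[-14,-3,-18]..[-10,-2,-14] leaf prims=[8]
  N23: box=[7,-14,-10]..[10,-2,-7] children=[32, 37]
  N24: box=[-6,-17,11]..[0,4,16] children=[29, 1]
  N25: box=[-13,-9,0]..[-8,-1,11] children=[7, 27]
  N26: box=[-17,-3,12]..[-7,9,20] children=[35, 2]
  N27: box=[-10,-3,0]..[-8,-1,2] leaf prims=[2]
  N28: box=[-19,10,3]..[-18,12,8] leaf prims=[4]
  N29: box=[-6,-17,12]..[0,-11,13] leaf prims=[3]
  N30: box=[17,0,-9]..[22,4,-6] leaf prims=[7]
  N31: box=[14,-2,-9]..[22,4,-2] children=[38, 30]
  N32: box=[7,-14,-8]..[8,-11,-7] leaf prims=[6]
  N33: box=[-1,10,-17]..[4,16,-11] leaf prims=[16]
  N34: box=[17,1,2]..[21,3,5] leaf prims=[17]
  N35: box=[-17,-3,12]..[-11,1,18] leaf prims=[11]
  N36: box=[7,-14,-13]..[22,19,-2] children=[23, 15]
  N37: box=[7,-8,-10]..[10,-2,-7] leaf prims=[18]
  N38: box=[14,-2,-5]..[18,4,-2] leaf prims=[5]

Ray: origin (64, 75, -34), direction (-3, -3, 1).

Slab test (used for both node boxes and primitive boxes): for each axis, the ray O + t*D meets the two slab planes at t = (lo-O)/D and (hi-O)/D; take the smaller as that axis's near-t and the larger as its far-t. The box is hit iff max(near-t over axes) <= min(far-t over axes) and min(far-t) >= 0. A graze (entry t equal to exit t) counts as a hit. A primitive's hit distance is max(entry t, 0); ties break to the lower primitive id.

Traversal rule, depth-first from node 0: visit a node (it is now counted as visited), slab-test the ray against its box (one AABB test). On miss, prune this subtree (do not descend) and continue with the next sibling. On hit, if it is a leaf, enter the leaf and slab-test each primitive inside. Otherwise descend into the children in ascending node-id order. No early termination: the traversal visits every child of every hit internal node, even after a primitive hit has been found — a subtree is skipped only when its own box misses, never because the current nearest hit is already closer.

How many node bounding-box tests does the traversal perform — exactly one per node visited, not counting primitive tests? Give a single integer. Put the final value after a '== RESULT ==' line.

Traverse from the root:
N0 x:[14,28] y:[56/3,92/3] z:[16,54] -> hit [56/3,28], descend [8, 11]
  N8 x:[14,28] y:[56/3,89/3] z:[16,32] -> hit [56/3,28], descend [17, 36]
    N17 x:[20,28] y:[56/3,26] z:[16,31] -> hit [20,26], descend [3, 21]
      N3 x:[74/3,28] y:[56/3,26] z:[16,31] -> hit [74/3,26], descend [10, 22]
        N10 x:[80/3,28] y:[56/3,62/3] z:[27,31] -> miss, prune
        N22 x:[74/3,26] y:[77/3,26] z:[16,20] -> miss, prune
      N21 x:[20,65/3] y:[58/3,65/3] z:[17,26] -> hit [20,65/3], descend [13, 33]
        N13 x:[62/3,65/3] y:[58/3,64/3] z:[20,26] -> hit [62/3,64/3] leaf, test {P10@t=62/3}
        N33 x:[20,65/3] y:[59/3,65/3] z:[17,23] -> hit [20,65/3] leaf, test {P16@t=20}
    N36 x:[14,19] y:[56/3,89/3] z:[21,32] -> miss, prune
  N11 x:[43/3,83/3] y:[21,92/3] z:[34,54] -> miss, prune

Summary -> nodes [0, 8, 17, 3, 10, 22, 21, 13, 33, 36, 11]; box-tests=11; leaf-entries=2; first=P16

== RESULT ==
11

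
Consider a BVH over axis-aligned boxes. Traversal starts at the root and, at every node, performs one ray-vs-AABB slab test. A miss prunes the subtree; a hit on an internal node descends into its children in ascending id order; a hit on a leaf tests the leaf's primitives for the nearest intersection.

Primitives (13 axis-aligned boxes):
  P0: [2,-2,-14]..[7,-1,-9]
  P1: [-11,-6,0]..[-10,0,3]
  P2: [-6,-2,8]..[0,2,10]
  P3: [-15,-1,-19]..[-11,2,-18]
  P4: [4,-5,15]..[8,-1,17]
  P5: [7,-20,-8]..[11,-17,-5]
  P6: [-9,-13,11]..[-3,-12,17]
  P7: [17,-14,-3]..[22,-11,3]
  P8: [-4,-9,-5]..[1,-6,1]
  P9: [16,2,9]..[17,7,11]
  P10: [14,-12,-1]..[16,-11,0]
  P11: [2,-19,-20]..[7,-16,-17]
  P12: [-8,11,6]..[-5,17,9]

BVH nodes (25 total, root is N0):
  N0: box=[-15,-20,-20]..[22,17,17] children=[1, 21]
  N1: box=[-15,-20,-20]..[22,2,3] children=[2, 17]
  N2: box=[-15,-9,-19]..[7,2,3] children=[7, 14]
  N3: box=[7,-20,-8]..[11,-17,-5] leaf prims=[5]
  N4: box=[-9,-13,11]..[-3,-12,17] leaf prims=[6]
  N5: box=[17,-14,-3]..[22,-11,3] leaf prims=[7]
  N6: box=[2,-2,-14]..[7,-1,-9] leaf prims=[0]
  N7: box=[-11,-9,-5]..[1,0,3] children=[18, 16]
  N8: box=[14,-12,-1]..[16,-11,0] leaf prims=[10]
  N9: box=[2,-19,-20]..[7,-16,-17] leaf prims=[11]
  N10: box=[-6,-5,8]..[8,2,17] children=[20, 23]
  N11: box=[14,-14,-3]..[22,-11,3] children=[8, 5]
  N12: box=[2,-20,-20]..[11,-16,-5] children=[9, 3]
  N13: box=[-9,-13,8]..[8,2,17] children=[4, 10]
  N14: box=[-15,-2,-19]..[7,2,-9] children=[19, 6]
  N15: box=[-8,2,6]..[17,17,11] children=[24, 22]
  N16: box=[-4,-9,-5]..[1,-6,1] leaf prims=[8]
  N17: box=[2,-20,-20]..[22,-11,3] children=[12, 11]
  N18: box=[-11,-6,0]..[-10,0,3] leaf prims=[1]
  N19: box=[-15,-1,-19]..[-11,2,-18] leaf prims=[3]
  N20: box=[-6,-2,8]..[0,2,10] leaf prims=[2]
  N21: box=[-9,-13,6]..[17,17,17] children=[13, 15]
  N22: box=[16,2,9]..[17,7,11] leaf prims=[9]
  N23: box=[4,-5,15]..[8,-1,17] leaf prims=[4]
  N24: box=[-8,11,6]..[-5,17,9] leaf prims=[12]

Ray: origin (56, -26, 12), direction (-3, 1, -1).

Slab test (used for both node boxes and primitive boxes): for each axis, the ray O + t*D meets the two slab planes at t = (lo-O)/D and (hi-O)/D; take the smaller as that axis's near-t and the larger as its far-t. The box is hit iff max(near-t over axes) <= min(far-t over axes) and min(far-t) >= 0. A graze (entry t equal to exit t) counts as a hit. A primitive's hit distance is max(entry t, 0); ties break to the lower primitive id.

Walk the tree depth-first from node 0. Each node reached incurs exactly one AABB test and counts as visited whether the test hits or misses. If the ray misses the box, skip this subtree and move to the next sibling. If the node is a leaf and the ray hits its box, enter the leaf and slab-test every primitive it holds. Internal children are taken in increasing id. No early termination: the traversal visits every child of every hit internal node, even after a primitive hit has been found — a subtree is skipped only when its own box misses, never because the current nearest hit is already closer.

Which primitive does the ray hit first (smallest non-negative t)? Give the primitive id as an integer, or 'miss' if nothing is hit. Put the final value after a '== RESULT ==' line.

Walk:
N0 x:[34/3,71/3] y:[6,43] z:[-5,32] -> hit [34/3,71/3], descend [1, 21]
  N1 x:[34/3,71/3] y:[6,28] z:[9,32] -> hit [34/3,71/3], descend [2, 17]
    N2 x:[49/3,71/3] y:[17,28] z:[9,31] -> hit [17,71/3], descend [7, 14]
      N7 x:[55/3,67/3] y:[17,26] z:[9,17] -> miss, prune
      N14 x:[49/3,71/3] y:[24,28] z:[21,31] -> miss, prune
    N17 x:[34/3,18] y:[6,15] z:[9,32] -> hit [34/3,15], descend [11, 12]
      N11 x:[34/3,14] y:[12,15] z:[9,15] -> hit [12,14], descend [5, 8]
        N5 x:[34/3,13] y:[12,15] z:[9,15] -> hit [12,13] leaf, test {P7@t=12}
        N8 x:[40/3,14] y:[14,15] z:[12,13] -> miss, prune
      N12 x:[15,18] y:[6,10] z:[17,32] -> miss, prune
  N21 x:[13,65/3] y:[13,43] z:[-5,6] -> miss, prune

order=[0, 1, 2, 7, 14, 17, 11, 5, 8, 12, 21]  |boxes|=11  |leaves|=1  hit=P7

== RESULT ==
7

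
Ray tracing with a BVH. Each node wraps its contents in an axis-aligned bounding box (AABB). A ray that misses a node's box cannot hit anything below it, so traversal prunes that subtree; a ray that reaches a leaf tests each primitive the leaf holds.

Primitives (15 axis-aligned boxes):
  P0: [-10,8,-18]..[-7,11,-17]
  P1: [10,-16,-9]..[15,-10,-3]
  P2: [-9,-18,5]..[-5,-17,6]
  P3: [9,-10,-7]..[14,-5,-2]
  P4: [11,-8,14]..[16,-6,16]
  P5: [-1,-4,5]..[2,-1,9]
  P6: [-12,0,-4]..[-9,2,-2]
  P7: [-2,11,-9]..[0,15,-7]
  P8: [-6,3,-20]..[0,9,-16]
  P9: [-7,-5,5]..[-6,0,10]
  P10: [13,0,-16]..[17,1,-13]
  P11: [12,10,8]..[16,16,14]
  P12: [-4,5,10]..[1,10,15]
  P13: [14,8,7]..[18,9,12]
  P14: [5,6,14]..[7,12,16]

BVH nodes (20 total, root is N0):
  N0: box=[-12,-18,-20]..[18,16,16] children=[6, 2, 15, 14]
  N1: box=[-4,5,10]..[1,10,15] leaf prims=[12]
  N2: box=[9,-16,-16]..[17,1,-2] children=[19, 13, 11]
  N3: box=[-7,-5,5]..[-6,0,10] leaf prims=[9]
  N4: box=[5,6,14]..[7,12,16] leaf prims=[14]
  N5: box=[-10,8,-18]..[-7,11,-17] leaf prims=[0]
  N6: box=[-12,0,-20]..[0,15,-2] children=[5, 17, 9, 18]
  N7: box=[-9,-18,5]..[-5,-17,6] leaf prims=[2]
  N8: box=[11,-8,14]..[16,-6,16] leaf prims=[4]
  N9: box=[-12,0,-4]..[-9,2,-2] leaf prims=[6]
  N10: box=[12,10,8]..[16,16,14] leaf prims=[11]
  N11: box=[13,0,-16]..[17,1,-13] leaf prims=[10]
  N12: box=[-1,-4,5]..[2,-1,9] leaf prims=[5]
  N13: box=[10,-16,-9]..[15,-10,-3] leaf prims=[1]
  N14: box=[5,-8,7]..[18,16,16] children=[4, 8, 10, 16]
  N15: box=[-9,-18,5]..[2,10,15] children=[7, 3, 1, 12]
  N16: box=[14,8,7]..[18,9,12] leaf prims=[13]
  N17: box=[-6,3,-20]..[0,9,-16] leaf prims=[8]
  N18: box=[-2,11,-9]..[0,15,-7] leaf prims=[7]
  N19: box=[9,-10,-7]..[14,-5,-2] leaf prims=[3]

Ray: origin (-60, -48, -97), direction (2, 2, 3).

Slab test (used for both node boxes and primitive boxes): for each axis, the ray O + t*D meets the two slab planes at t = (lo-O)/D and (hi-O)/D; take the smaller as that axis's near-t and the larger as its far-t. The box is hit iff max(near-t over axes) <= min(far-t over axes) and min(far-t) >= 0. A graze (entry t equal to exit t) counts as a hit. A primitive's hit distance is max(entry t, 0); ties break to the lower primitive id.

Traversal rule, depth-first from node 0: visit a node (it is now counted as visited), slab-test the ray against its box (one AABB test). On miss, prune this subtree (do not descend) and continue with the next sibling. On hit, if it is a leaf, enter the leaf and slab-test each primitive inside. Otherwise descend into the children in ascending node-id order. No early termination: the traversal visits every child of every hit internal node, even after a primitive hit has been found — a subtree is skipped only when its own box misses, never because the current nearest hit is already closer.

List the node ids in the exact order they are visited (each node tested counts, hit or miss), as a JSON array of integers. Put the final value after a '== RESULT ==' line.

Traverse from the root:
N0 x:[24,39] y:[15,32] z:[77/3,113/3] -> hit [77/3,32], descend [2, 6, 14, 15]
  N2 x:[69/2,77/2] y:[16,49/2] z:[27,95/3] -> miss, prune
  N6 x:[24,30] y:[24,63/2] z:[77/3,95/3] -> hit [77/3,30], descend [5, 9, 17, 18]
    N5 x:[25,53/2] y:[28,59/2] z:[79/3,80/3] -> miss, prune
    N9 x:[24,51/2] y:[24,25] z:[31,95/3] -> miss, prune
    N17 x:[27,30] y:[51/2,57/2] z:[77/3,27] -> hit [27,27] leaf, test {P8@t=27}
    N18 x:[29,30] y:[59/2,63/2] z:[88/3,30] -> hit [59/2,30] leaf, test {P7@t=59/2}
  N14 x:[65/2,39] y:[20,32] z:[104/3,113/3] -> miss, prune
  N15 x:[51/2,31] y:[15,29] z:[34,112/3] -> miss, prune

Summary -> nodes [0, 2, 6, 5, 9, 17, 18, 14, 15]; box-tests=9; leaf-entries=2; first=P8

== RESULT ==
[0, 2, 6, 5, 9, 17, 18, 14, 15]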